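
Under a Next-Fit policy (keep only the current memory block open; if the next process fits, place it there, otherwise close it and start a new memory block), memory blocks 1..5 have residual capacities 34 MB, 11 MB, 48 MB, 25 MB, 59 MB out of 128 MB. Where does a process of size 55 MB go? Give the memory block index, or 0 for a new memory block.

5

Next-Fit only looks at memory block 5, which has 59 MB free.
55 MB fits there.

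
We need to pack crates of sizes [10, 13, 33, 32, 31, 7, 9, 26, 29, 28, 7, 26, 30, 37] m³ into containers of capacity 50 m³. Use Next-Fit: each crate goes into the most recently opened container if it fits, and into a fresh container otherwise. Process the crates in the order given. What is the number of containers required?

10 containers

container 1: place 10 m³, 40 m³ left
container 1: place 13 m³, 27 m³ left
container 2: place 33 m³, 17 m³ left
container 3: place 32 m³, 18 m³ left
container 4: place 31 m³, 19 m³ left
container 4: place 7 m³, 12 m³ left
container 4: place 9 m³, 3 m³ left
container 5: place 26 m³, 24 m³ left
container 6: place 29 m³, 21 m³ left
container 7: place 28 m³, 22 m³ left
container 7: place 7 m³, 15 m³ left
container 8: place 26 m³, 24 m³ left
container 9: place 30 m³, 20 m³ left
container 10: place 37 m³, 13 m³ left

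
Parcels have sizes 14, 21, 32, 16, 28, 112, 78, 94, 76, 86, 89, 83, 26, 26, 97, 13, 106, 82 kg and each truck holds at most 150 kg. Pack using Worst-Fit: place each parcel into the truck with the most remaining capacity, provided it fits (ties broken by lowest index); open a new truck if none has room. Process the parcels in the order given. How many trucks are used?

Put 14 kg in truck 1; 136 kg remain.
Put 21 kg in truck 1; 115 kg remain.
Put 32 kg in truck 1; 83 kg remain.
Put 16 kg in truck 1; 67 kg remain.
Put 28 kg in truck 1; 39 kg remain.
Put 112 kg in truck 2; 38 kg remain.
Put 78 kg in truck 3; 72 kg remain.
Put 94 kg in truck 4; 56 kg remain.
Put 76 kg in truck 5; 74 kg remain.
Put 86 kg in truck 6; 64 kg remain.
Put 89 kg in truck 7; 61 kg remain.
Put 83 kg in truck 8; 67 kg remain.
Put 26 kg in truck 5; 48 kg remain.
Put 26 kg in truck 3; 46 kg remain.
Put 97 kg in truck 9; 53 kg remain.
Put 13 kg in truck 8; 54 kg remain.
Put 106 kg in truck 10; 44 kg remain.
Put 82 kg in truck 11; 68 kg remain.
Final trucks: [14,21,32,16,28] [112] [78,26] [94] [76,26] [86] [89] [83,13] [97] [106] [82].

11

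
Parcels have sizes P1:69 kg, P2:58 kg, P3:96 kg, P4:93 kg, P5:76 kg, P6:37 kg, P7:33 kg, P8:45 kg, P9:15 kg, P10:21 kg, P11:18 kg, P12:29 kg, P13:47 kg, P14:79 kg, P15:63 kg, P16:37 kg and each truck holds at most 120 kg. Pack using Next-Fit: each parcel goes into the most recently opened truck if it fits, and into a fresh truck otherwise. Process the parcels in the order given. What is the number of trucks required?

truck 1: place P1 (69 kg), 51 kg left
truck 2: place P2 (58 kg), 62 kg left
truck 3: place P3 (96 kg), 24 kg left
truck 4: place P4 (93 kg), 27 kg left
truck 5: place P5 (76 kg), 44 kg left
truck 5: place P6 (37 kg), 7 kg left
truck 6: place P7 (33 kg), 87 kg left
truck 6: place P8 (45 kg), 42 kg left
truck 6: place P9 (15 kg), 27 kg left
truck 6: place P10 (21 kg), 6 kg left
truck 7: place P11 (18 kg), 102 kg left
truck 7: place P12 (29 kg), 73 kg left
truck 7: place P13 (47 kg), 26 kg left
truck 8: place P14 (79 kg), 41 kg left
truck 9: place P15 (63 kg), 57 kg left
truck 9: place P16 (37 kg), 20 kg left
Final trucks: [69] [58] [96] [93] [76,37] [33,45,15,21] [18,29,47] [79] [63,37].

9 trucks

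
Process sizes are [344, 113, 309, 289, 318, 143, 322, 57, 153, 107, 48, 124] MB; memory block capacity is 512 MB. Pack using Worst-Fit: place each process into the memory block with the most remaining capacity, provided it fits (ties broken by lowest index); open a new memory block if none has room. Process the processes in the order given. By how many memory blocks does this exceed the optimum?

Worst-Fit: [344,113] [309,57,48] [289,143] [318,153] [322,107] [124] → 6 memory blocks.
Total size 2327 MB; any packing needs at least ⌈2327/512⌉ = 5 memory blocks.
An optimal packing achieves that bound: [344,153] [322,143] [318,124,57] [309,113,48] [289,107] → 5 memory blocks.
Excess: 6 − 5 = 1.

1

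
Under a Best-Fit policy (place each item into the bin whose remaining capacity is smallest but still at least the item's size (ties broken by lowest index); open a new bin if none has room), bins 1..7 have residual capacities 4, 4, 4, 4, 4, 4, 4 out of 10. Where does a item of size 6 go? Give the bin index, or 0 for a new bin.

0

No bin has ≥ 6 free, so a new bin is opened.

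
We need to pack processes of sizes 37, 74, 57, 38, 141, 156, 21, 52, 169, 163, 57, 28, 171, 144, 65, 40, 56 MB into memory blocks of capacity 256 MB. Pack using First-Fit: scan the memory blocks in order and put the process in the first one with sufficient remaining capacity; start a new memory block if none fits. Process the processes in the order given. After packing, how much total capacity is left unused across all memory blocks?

323

Put 37 MB in memory block 1; 219 MB remain.
Put 74 MB in memory block 1; 145 MB remain.
Put 57 MB in memory block 1; 88 MB remain.
Put 38 MB in memory block 1; 50 MB remain.
Put 141 MB in memory block 2; 115 MB remain.
Put 156 MB in memory block 3; 100 MB remain.
Put 21 MB in memory block 1; 29 MB remain.
Put 52 MB in memory block 2; 63 MB remain.
Put 169 MB in memory block 4; 87 MB remain.
Put 163 MB in memory block 5; 93 MB remain.
Put 57 MB in memory block 2; 6 MB remain.
Put 28 MB in memory block 1; 1 MB remain.
Put 171 MB in memory block 6; 85 MB remain.
Put 144 MB in memory block 7; 112 MB remain.
Put 65 MB in memory block 3; 35 MB remain.
Put 40 MB in memory block 4; 47 MB remain.
Put 56 MB in memory block 5; 37 MB remain.
7 memory blocks × 256 MB = 1792 MB; used 1469 MB; unused 323 MB.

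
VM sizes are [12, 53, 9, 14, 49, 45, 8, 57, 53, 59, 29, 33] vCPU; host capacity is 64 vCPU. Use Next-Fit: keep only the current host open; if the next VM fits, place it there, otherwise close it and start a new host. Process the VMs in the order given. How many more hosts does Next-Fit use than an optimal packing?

Next-Fit: [12] [53,9] [14,49] [45,8] [57] [53] [59] [29,33] → 8 hosts.
Total size 421 vCPU; any packing needs at least ⌈421/64⌉ = 7 hosts.
An optimal packing achieves that bound: [59] [57] [53,9] [53,8] [49,14] [45,12] [33,29] → 7 hosts.
Excess: 8 − 7 = 1.

1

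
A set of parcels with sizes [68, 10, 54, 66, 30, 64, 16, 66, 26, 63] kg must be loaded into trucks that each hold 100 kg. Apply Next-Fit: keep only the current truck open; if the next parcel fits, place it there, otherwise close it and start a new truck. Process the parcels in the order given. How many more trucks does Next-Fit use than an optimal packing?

0

Next-Fit: [68,10] [54] [66,30] [64,16] [66,26] [63] → 6 trucks.
6 parcels exceed 50 kg (half the capacity), and no two of those can share a truck, so at least 6 trucks are needed.
So 6 is already optimal.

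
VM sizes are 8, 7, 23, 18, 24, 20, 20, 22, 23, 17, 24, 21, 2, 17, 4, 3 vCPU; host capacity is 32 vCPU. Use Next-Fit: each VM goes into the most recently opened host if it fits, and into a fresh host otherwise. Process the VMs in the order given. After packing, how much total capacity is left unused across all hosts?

131

Put 8 vCPU in host 1; 24 vCPU remain.
Put 7 vCPU in host 1; 17 vCPU remain.
Put 23 vCPU in host 2; 9 vCPU remain.
Put 18 vCPU in host 3; 14 vCPU remain.
Put 24 vCPU in host 4; 8 vCPU remain.
Put 20 vCPU in host 5; 12 vCPU remain.
Put 20 vCPU in host 6; 12 vCPU remain.
Put 22 vCPU in host 7; 10 vCPU remain.
Put 23 vCPU in host 8; 9 vCPU remain.
Put 17 vCPU in host 9; 15 vCPU remain.
Put 24 vCPU in host 10; 8 vCPU remain.
Put 21 vCPU in host 11; 11 vCPU remain.
Put 2 vCPU in host 11; 9 vCPU remain.
Put 17 vCPU in host 12; 15 vCPU remain.
Put 4 vCPU in host 12; 11 vCPU remain.
Put 3 vCPU in host 12; 8 vCPU remain.
12 hosts × 32 vCPU = 384 vCPU; used 253 vCPU; unused 131 vCPU.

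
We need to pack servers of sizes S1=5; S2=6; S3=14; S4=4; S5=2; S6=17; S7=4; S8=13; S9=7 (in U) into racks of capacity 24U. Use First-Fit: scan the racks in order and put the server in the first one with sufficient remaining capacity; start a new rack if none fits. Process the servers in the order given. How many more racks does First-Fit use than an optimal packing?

1

First-Fit: [5,6,4,2,4] [14,7] [17] [13] → 4 racks.
Total size 72U; any packing needs at least ⌈72/24⌉ = 3 racks.
An optimal packing achieves that bound: [17,7] [14,6,4] [13,5,4,2] → 3 racks.
Excess: 4 − 3 = 1.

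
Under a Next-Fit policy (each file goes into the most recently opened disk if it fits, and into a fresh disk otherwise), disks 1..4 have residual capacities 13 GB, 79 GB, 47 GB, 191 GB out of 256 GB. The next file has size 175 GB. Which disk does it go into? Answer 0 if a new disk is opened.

4

Next-Fit only looks at disk 4, which has 191 GB free.
175 GB fits there.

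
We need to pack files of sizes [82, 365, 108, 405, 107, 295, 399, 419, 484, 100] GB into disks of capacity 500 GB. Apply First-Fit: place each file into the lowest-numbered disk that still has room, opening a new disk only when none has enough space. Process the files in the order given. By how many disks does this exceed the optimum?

1

First-Fit: [82,365] [108,107,100] [405] [295] [399] [419] [484] → 7 disks.
Total size 2764 GB; any packing needs at least ⌈2764/500⌉ = 6 disks.
An optimal packing achieves that bound: [484] [419] [405,82] [399,100] [365,108] [295,107] → 6 disks.
Excess: 7 − 6 = 1.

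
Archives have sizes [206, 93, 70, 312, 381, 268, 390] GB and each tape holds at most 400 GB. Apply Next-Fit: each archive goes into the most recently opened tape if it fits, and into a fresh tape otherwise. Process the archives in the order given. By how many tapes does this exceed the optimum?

Next-Fit: [206,93,70] [312] [381] [268] [390] → 5 tapes.
Total size 1720 GB; any packing needs at least ⌈1720/400⌉ = 5 tapes.
So 5 is already optimal.

0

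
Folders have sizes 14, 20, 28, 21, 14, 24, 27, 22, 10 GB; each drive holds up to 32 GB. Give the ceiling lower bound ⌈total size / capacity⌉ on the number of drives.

6

Total size = 14 + 20 + 28 + 21 + 14 + 24 + 27 + 22 + 10 = 180 GB.
⌈180 / 32⌉ = 6.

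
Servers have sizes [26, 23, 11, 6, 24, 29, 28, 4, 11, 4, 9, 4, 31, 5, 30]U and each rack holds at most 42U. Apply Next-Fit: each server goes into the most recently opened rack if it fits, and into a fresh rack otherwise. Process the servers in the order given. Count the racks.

Put 26U in rack 1; 16U remain.
Put 23U in rack 2; 19U remain.
Put 11U in rack 2; 8U remain.
Put 6U in rack 2; 2U remain.
Put 24U in rack 3; 18U remain.
Put 29U in rack 4; 13U remain.
Put 28U in rack 5; 14U remain.
Put 4U in rack 5; 10U remain.
Put 11U in rack 6; 31U remain.
Put 4U in rack 6; 27U remain.
Put 9U in rack 6; 18U remain.
Put 4U in rack 6; 14U remain.
Put 31U in rack 7; 11U remain.
Put 5U in rack 7; 6U remain.
Put 30U in rack 8; 12U remain.
Final racks: [26] [23,11,6] [24] [29] [28,4] [11,4,9,4] [31,5] [30].

8 racks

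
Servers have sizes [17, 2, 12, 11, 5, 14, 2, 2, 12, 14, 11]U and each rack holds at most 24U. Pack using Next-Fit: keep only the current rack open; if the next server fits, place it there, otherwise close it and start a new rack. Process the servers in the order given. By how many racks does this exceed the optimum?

Next-Fit: [17,2] [12,11] [5,14,2,2] [12] [14] [11] → 6 racks.
Total size 102U; any packing needs at least ⌈102/24⌉ = 5 racks.
An optimal packing achieves that bound: [17,5,2] [14,2,2] [14] [12,12] [11,11] → 5 racks.
Excess: 6 − 5 = 1.

1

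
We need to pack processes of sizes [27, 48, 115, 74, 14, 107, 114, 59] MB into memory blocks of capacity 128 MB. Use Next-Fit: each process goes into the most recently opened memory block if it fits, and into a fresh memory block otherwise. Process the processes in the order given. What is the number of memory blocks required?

6

Put 27 MB in memory block 1; 101 MB remain.
Put 48 MB in memory block 1; 53 MB remain.
Put 115 MB in memory block 2; 13 MB remain.
Put 74 MB in memory block 3; 54 MB remain.
Put 14 MB in memory block 3; 40 MB remain.
Put 107 MB in memory block 4; 21 MB remain.
Put 114 MB in memory block 5; 14 MB remain.
Put 59 MB in memory block 6; 69 MB remain.
Final memory blocks: [27,48] [115] [74,14] [107] [114] [59].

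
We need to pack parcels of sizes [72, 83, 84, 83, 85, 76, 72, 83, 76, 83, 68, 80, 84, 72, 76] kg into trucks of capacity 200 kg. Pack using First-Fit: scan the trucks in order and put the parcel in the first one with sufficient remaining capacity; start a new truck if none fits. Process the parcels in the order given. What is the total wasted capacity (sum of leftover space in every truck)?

72 kg → truck 1 (remaining 128 kg)
83 kg → truck 1 (remaining 45 kg)
84 kg → truck 2 (remaining 116 kg)
83 kg → truck 2 (remaining 33 kg)
85 kg → truck 3 (remaining 115 kg)
76 kg → truck 3 (remaining 39 kg)
72 kg → truck 4 (remaining 128 kg)
83 kg → truck 4 (remaining 45 kg)
76 kg → truck 5 (remaining 124 kg)
83 kg → truck 5 (remaining 41 kg)
68 kg → truck 6 (remaining 132 kg)
80 kg → truck 6 (remaining 52 kg)
84 kg → truck 7 (remaining 116 kg)
72 kg → truck 7 (remaining 44 kg)
76 kg → truck 8 (remaining 124 kg)
8 trucks × 200 kg = 1600 kg; used 1177 kg; unused 423 kg.

423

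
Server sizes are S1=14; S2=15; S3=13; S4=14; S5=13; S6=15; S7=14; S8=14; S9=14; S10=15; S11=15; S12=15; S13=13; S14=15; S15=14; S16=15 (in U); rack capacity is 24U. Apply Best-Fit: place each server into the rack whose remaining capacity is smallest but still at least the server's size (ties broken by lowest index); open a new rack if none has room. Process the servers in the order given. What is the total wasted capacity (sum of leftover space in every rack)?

Put S1 (14U) in rack 1; 10U remain.
Put S2 (15U) in rack 2; 9U remain.
Put S3 (13U) in rack 3; 11U remain.
Put S4 (14U) in rack 4; 10U remain.
Put S5 (13U) in rack 5; 11U remain.
Put S6 (15U) in rack 6; 9U remain.
Put S7 (14U) in rack 7; 10U remain.
Put S8 (14U) in rack 8; 10U remain.
Put S9 (14U) in rack 9; 10U remain.
Put S10 (15U) in rack 10; 9U remain.
Put S11 (15U) in rack 11; 9U remain.
Put S12 (15U) in rack 12; 9U remain.
Put S13 (13U) in rack 13; 11U remain.
Put S14 (15U) in rack 14; 9U remain.
Put S15 (14U) in rack 15; 10U remain.
Put S16 (15U) in rack 16; 9U remain.
16 racks × 24U = 384U; used 228U; unused 156U.

156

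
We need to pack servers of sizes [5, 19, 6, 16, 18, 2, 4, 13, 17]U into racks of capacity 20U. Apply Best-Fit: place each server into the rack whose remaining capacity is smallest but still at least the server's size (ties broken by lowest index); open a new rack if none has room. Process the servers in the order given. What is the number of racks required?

5U → rack 1 (remaining 15U)
19U → rack 2 (remaining 1U)
6U → rack 1 (remaining 9U)
16U → rack 3 (remaining 4U)
18U → rack 4 (remaining 2U)
2U → rack 4 (remaining 0U)
4U → rack 3 (remaining 0U)
13U → rack 5 (remaining 7U)
17U → rack 6 (remaining 3U)

6 racks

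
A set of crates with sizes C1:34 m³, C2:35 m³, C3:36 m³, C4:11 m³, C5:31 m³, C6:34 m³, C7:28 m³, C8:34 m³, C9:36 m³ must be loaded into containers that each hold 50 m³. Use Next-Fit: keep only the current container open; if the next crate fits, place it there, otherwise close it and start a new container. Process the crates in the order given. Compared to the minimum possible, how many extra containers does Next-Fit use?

0

Next-Fit: [34] [35] [36,11] [31] [34] [28] [34] [36] → 8 containers.
8 crates exceed 25 m³ (half the capacity), and no two of those can share a container, so at least 8 containers are needed.
So 8 is already optimal.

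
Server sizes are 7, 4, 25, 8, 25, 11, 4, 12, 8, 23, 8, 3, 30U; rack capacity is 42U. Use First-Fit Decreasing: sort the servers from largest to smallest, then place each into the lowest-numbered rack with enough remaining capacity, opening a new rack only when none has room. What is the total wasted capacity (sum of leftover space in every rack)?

42

Sorted descending: 30, 25, 25, 23, 12, 11, 8, 8, 8, 7, 4, 4, 3.
30U → rack 1 (remaining 12U)
25U → rack 2 (remaining 17U)
25U → rack 3 (remaining 17U)
23U → rack 4 (remaining 19U)
12U → rack 1 (remaining 0U)
11U → rack 2 (remaining 6U)
8U → rack 3 (remaining 9U)
8U → rack 3 (remaining 1U)
8U → rack 4 (remaining 11U)
7U → rack 4 (remaining 4U)
4U → rack 2 (remaining 2U)
4U → rack 4 (remaining 0U)
3U → rack 5 (remaining 39U)
5 racks × 42U = 210U; used 168U; unused 42U.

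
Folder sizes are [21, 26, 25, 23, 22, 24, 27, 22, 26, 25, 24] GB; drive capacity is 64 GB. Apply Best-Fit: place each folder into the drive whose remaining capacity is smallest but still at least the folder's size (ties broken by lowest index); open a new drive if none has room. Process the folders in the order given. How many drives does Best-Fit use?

Put 21 GB in drive 1; 43 GB remain.
Put 26 GB in drive 1; 17 GB remain.
Put 25 GB in drive 2; 39 GB remain.
Put 23 GB in drive 2; 16 GB remain.
Put 22 GB in drive 3; 42 GB remain.
Put 24 GB in drive 3; 18 GB remain.
Put 27 GB in drive 4; 37 GB remain.
Put 22 GB in drive 4; 15 GB remain.
Put 26 GB in drive 5; 38 GB remain.
Put 25 GB in drive 5; 13 GB remain.
Put 24 GB in drive 6; 40 GB remain.

6 drives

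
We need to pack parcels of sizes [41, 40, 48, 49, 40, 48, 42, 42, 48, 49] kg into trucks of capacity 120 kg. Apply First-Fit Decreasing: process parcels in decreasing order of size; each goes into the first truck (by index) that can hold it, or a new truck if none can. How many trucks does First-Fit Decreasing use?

Sorted descending: 49, 49, 48, 48, 48, 42, 42, 41, 40, 40.
Put 49 kg in truck 1; 71 kg remain.
Put 49 kg in truck 1; 22 kg remain.
Put 48 kg in truck 2; 72 kg remain.
Put 48 kg in truck 2; 24 kg remain.
Put 48 kg in truck 3; 72 kg remain.
Put 42 kg in truck 3; 30 kg remain.
Put 42 kg in truck 4; 78 kg remain.
Put 41 kg in truck 4; 37 kg remain.
Put 40 kg in truck 5; 80 kg remain.
Put 40 kg in truck 5; 40 kg remain.

5 trucks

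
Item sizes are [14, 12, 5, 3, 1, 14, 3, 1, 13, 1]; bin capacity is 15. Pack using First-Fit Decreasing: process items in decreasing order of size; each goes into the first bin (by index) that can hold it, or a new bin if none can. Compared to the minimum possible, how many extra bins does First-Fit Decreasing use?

First-Fit Decreasing: [14,1] [14,1] [13,1] [12,3] [5,3] → 5 bins.
Total size 67; any packing needs at least ⌈67/15⌉ = 5 bins.
So 5 is already optimal.

0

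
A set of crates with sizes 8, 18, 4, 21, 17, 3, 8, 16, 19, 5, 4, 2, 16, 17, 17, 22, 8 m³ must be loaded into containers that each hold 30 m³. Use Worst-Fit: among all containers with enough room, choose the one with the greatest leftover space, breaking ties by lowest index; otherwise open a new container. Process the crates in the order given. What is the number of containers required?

container 1: place 8 m³, 22 m³ left
container 1: place 18 m³, 4 m³ left
container 1: place 4 m³, 0 m³ left
container 2: place 21 m³, 9 m³ left
container 3: place 17 m³, 13 m³ left
container 3: place 3 m³, 10 m³ left
container 3: place 8 m³, 2 m³ left
container 4: place 16 m³, 14 m³ left
container 5: place 19 m³, 11 m³ left
container 4: place 5 m³, 9 m³ left
container 5: place 4 m³, 7 m³ left
container 2: place 2 m³, 7 m³ left
container 6: place 16 m³, 14 m³ left
container 7: place 17 m³, 13 m³ left
container 8: place 17 m³, 13 m³ left
container 9: place 22 m³, 8 m³ left
container 6: place 8 m³, 6 m³ left

9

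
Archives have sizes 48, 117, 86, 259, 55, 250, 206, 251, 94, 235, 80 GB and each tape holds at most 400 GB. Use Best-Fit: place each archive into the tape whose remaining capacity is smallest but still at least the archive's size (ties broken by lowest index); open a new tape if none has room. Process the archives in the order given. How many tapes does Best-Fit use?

48 GB → tape 1 (remaining 352 GB)
117 GB → tape 1 (remaining 235 GB)
86 GB → tape 1 (remaining 149 GB)
259 GB → tape 2 (remaining 141 GB)
55 GB → tape 2 (remaining 86 GB)
250 GB → tape 3 (remaining 150 GB)
206 GB → tape 4 (remaining 194 GB)
251 GB → tape 5 (remaining 149 GB)
94 GB → tape 1 (remaining 55 GB)
235 GB → tape 6 (remaining 165 GB)
80 GB → tape 2 (remaining 6 GB)
Final tapes: [48,117,86,94] [259,55,80] [250] [206] [251] [235].

6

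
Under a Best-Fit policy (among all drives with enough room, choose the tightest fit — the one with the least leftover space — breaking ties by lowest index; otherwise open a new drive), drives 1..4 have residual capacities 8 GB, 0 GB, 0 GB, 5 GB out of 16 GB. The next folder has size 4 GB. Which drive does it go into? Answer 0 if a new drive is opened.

Drives with room: drive 1 (8 GB), drive 4 (5 GB).
Tightest fit is drive 4 with 5 GB free.

4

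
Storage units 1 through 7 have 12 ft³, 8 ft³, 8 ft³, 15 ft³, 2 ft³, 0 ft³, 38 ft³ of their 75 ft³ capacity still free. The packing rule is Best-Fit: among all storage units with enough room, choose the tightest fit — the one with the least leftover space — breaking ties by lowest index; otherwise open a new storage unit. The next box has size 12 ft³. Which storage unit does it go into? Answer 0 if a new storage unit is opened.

1

Storage units with room: storage unit 1 (12 ft³), storage unit 4 (15 ft³), storage unit 7 (38 ft³).
Tightest fit is storage unit 1 with 12 ft³ free.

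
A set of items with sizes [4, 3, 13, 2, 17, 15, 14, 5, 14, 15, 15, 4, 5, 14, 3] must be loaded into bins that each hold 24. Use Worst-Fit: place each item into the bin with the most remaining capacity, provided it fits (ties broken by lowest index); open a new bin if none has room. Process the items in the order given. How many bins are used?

8

4 → bin 1 (remaining 20)
3 → bin 1 (remaining 17)
13 → bin 1 (remaining 4)
2 → bin 1 (remaining 2)
17 → bin 2 (remaining 7)
15 → bin 3 (remaining 9)
14 → bin 4 (remaining 10)
5 → bin 4 (remaining 5)
14 → bin 5 (remaining 10)
15 → bin 6 (remaining 9)
15 → bin 7 (remaining 9)
4 → bin 5 (remaining 6)
5 → bin 3 (remaining 4)
14 → bin 8 (remaining 10)
3 → bin 8 (remaining 7)
Final bins: [4,3,13,2] [17] [15,5] [14,5] [14,4] [15] [15] [14,3].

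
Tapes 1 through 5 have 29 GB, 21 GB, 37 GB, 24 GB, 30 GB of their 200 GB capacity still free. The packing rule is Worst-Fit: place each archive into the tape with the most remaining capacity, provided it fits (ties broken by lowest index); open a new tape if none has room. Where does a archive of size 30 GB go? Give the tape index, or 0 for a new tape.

Tapes with room: tape 3 (37 GB), tape 5 (30 GB).
Most room is tape 3 with 37 GB free.

3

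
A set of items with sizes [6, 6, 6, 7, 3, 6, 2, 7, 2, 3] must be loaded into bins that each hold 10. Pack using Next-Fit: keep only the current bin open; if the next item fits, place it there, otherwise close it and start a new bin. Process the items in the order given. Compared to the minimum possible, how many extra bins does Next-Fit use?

1

Next-Fit: [6] [6] [6] [7,3] [6,2] [7,2] [3] → 7 bins.
6 items exceed 5 (half the capacity), and no two of those can share a bin, so at least 6 bins are needed.
An optimal packing achieves that bound: [7,3] [7,3] [6,2,2] [6] [6] [6] → 6 bins.
Excess: 7 − 6 = 1.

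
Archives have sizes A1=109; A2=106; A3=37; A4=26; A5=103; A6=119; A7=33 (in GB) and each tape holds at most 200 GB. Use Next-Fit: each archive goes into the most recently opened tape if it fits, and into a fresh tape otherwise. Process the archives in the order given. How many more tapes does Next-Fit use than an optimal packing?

Next-Fit: [109] [106,37,26] [103] [119,33] → 4 tapes.
4 archives exceed 100 GB (half the capacity), and no two of those can share a tape, so at least 4 tapes are needed.
So 4 is already optimal.

0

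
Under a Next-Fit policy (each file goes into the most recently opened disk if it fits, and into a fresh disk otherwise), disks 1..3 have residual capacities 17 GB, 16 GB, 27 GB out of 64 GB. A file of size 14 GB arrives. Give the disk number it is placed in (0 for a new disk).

Next-Fit only looks at disk 3, which has 27 GB free.
14 GB fits there.

3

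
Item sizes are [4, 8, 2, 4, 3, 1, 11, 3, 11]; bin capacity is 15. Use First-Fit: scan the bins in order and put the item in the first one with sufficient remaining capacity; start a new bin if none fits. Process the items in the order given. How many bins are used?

4

bin 1: place 4, 11 left
bin 1: place 8, 3 left
bin 1: place 2, 1 left
bin 2: place 4, 11 left
bin 2: place 3, 8 left
bin 1: place 1, 0 left
bin 3: place 11, 4 left
bin 2: place 3, 5 left
bin 4: place 11, 4 left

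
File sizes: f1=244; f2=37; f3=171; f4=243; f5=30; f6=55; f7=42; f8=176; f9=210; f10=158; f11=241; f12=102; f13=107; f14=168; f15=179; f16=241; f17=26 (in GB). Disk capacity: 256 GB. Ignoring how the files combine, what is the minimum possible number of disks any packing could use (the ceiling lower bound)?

Total size = 244 + 37 + 171 + 243 + 30 + 55 + 42 + 176 + 210 + 158 + 241 + 102 + 107 + 168 + 179 + 241 + 26 = 2430 GB.
⌈2430 / 256⌉ = 10.

10 disks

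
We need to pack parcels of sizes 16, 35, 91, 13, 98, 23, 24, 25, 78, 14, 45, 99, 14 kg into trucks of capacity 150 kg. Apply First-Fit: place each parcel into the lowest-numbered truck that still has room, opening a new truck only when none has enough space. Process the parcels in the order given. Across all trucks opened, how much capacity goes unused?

truck 1: place 16 kg, 134 kg left
truck 1: place 35 kg, 99 kg left
truck 1: place 91 kg, 8 kg left
truck 2: place 13 kg, 137 kg left
truck 2: place 98 kg, 39 kg left
truck 2: place 23 kg, 16 kg left
truck 3: place 24 kg, 126 kg left
truck 3: place 25 kg, 101 kg left
truck 3: place 78 kg, 23 kg left
truck 2: place 14 kg, 2 kg left
truck 4: place 45 kg, 105 kg left
truck 4: place 99 kg, 6 kg left
truck 3: place 14 kg, 9 kg left
4 trucks × 150 kg = 600 kg; used 575 kg; unused 25 kg.

25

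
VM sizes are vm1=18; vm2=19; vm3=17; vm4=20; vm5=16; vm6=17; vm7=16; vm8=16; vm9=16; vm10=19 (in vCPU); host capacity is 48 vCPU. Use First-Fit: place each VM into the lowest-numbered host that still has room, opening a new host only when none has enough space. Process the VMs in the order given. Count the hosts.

Put vm1 (18 vCPU) in host 1; 30 vCPU remain.
Put vm2 (19 vCPU) in host 1; 11 vCPU remain.
Put vm3 (17 vCPU) in host 2; 31 vCPU remain.
Put vm4 (20 vCPU) in host 2; 11 vCPU remain.
Put vm5 (16 vCPU) in host 3; 32 vCPU remain.
Put vm6 (17 vCPU) in host 3; 15 vCPU remain.
Put vm7 (16 vCPU) in host 4; 32 vCPU remain.
Put vm8 (16 vCPU) in host 4; 16 vCPU remain.
Put vm9 (16 vCPU) in host 4; 0 vCPU remain.
Put vm10 (19 vCPU) in host 5; 29 vCPU remain.

5 hosts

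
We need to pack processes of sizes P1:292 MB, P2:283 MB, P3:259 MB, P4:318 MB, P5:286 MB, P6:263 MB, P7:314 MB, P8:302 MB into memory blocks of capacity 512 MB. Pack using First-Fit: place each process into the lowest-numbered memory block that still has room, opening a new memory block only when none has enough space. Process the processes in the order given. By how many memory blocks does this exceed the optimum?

0

First-Fit: [292] [283] [259] [318] [286] [263] [314] [302] → 8 memory blocks.
8 processes exceed 256 MB (half the capacity), and no two of those can share a memory block, so at least 8 memory blocks are needed.
So 8 is already optimal.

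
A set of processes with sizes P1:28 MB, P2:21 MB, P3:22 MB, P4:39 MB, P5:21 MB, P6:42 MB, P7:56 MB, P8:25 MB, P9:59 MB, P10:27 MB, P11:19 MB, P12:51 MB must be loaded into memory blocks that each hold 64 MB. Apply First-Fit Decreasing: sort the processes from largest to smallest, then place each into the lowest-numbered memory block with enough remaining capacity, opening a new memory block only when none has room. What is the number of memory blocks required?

7

Sorted descending: 59, 56, 51, 42, 39, 28, 27, 25, 22, 21, 21, 19.
59 MB → memory block 1 (remaining 5 MB)
56 MB → memory block 2 (remaining 8 MB)
51 MB → memory block 3 (remaining 13 MB)
42 MB → memory block 4 (remaining 22 MB)
39 MB → memory block 5 (remaining 25 MB)
28 MB → memory block 6 (remaining 36 MB)
27 MB → memory block 6 (remaining 9 MB)
25 MB → memory block 5 (remaining 0 MB)
22 MB → memory block 4 (remaining 0 MB)
21 MB → memory block 7 (remaining 43 MB)
21 MB → memory block 7 (remaining 22 MB)
19 MB → memory block 7 (remaining 3 MB)
Final memory blocks: [59] [56] [51] [42,22] [39,25] [28,27] [21,21,19].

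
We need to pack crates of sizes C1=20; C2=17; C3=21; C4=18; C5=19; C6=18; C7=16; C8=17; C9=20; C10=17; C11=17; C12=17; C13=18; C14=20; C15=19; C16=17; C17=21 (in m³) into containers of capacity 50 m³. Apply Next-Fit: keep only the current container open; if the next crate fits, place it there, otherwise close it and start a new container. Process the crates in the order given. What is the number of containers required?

container 1: place C1 (20 m³), 30 m³ left
container 1: place C2 (17 m³), 13 m³ left
container 2: place C3 (21 m³), 29 m³ left
container 2: place C4 (18 m³), 11 m³ left
container 3: place C5 (19 m³), 31 m³ left
container 3: place C6 (18 m³), 13 m³ left
container 4: place C7 (16 m³), 34 m³ left
container 4: place C8 (17 m³), 17 m³ left
container 5: place C9 (20 m³), 30 m³ left
container 5: place C10 (17 m³), 13 m³ left
container 6: place C11 (17 m³), 33 m³ left
container 6: place C12 (17 m³), 16 m³ left
container 7: place C13 (18 m³), 32 m³ left
container 7: place C14 (20 m³), 12 m³ left
container 8: place C15 (19 m³), 31 m³ left
container 8: place C16 (17 m³), 14 m³ left
container 9: place C17 (21 m³), 29 m³ left

9 containers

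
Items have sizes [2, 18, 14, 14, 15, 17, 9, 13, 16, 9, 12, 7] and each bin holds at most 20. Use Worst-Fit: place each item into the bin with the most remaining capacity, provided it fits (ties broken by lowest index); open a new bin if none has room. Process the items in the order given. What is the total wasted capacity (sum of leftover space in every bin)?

2 → bin 1 (remaining 18)
18 → bin 1 (remaining 0)
14 → bin 2 (remaining 6)
14 → bin 3 (remaining 6)
15 → bin 4 (remaining 5)
17 → bin 5 (remaining 3)
9 → bin 6 (remaining 11)
13 → bin 7 (remaining 7)
16 → bin 8 (remaining 4)
9 → bin 6 (remaining 2)
12 → bin 9 (remaining 8)
7 → bin 9 (remaining 1)
9 bins × 20 = 180; used 146; unused 34.

34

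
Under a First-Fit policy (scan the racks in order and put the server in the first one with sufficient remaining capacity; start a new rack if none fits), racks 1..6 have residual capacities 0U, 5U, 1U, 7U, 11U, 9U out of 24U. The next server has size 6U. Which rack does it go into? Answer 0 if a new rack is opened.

4

Racks with room: rack 4 (7U), rack 5 (11U), rack 6 (9U).
The first with room is rack 4.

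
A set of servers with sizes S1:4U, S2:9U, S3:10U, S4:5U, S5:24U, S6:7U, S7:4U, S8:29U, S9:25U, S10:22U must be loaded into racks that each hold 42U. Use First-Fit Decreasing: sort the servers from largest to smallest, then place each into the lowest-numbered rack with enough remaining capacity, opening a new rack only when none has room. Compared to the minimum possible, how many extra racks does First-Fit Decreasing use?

First-Fit Decreasing: [29,10] [25,9,7] [24,5,4,4] [22] → 4 racks.
Total size 139U; any packing needs at least ⌈139/42⌉ = 4 racks.
So 4 is already optimal.

0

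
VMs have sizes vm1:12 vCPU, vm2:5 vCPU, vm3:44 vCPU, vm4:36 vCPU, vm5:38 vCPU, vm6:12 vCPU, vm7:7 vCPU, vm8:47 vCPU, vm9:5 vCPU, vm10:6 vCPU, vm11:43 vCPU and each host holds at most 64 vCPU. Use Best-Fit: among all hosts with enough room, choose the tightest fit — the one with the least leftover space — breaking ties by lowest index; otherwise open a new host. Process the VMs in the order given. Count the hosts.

5 hosts

host 1: place vm1 (12 vCPU), 52 vCPU left
host 1: place vm2 (5 vCPU), 47 vCPU left
host 1: place vm3 (44 vCPU), 3 vCPU left
host 2: place vm4 (36 vCPU), 28 vCPU left
host 3: place vm5 (38 vCPU), 26 vCPU left
host 3: place vm6 (12 vCPU), 14 vCPU left
host 3: place vm7 (7 vCPU), 7 vCPU left
host 4: place vm8 (47 vCPU), 17 vCPU left
host 3: place vm9 (5 vCPU), 2 vCPU left
host 4: place vm10 (6 vCPU), 11 vCPU left
host 5: place vm11 (43 vCPU), 21 vCPU left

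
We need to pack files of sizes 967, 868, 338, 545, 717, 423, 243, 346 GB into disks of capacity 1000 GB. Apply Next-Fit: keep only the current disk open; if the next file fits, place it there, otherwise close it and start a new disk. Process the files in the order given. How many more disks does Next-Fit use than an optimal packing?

Next-Fit: [967] [868] [338,545] [717] [423,243] [346] → 6 disks.
Total size 4447 GB; any packing needs at least ⌈4447/1000⌉ = 5 disks.
An optimal packing achieves that bound: [967] [868] [717,243] [545,423] [346,338] → 5 disks.
Excess: 6 − 5 = 1.

1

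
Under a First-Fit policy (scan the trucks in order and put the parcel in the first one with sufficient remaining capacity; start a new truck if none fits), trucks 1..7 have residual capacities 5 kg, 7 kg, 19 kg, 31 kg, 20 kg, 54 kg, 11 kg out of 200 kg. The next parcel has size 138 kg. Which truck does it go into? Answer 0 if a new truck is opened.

0

No truck has ≥ 138 kg free, so a new truck is opened.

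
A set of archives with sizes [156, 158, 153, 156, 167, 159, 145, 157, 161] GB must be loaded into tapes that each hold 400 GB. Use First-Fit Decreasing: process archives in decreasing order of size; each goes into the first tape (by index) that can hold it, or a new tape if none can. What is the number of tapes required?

5

Sorted descending: 167, 161, 159, 158, 157, 156, 156, 153, 145.
167 GB → tape 1 (remaining 233 GB)
161 GB → tape 1 (remaining 72 GB)
159 GB → tape 2 (remaining 241 GB)
158 GB → tape 2 (remaining 83 GB)
157 GB → tape 3 (remaining 243 GB)
156 GB → tape 3 (remaining 87 GB)
156 GB → tape 4 (remaining 244 GB)
153 GB → tape 4 (remaining 91 GB)
145 GB → tape 5 (remaining 255 GB)
Final tapes: [167,161] [159,158] [157,156] [156,153] [145].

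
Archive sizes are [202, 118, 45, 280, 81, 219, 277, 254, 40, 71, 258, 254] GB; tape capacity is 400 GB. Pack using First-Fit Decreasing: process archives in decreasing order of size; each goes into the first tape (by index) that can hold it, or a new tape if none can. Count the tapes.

Sorted descending: 280, 277, 258, 254, 254, 219, 202, 118, 81, 71, 45, 40.
Put 280 GB in tape 1; 120 GB remain.
Put 277 GB in tape 2; 123 GB remain.
Put 258 GB in tape 3; 142 GB remain.
Put 254 GB in tape 4; 146 GB remain.
Put 254 GB in tape 5; 146 GB remain.
Put 219 GB in tape 6; 181 GB remain.
Put 202 GB in tape 7; 198 GB remain.
Put 118 GB in tape 1; 2 GB remain.
Put 81 GB in tape 2; 42 GB remain.
Put 71 GB in tape 3; 71 GB remain.
Put 45 GB in tape 3; 26 GB remain.
Put 40 GB in tape 2; 2 GB remain.

7 tapes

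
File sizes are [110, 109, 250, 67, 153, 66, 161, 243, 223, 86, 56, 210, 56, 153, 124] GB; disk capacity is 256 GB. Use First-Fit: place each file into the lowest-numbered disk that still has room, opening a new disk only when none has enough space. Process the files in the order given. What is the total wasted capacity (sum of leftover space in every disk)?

493

disk 1: place 110 GB, 146 GB left
disk 1: place 109 GB, 37 GB left
disk 2: place 250 GB, 6 GB left
disk 3: place 67 GB, 189 GB left
disk 3: place 153 GB, 36 GB left
disk 4: place 66 GB, 190 GB left
disk 4: place 161 GB, 29 GB left
disk 5: place 243 GB, 13 GB left
disk 6: place 223 GB, 33 GB left
disk 7: place 86 GB, 170 GB left
disk 7: place 56 GB, 114 GB left
disk 8: place 210 GB, 46 GB left
disk 7: place 56 GB, 58 GB left
disk 9: place 153 GB, 103 GB left
disk 10: place 124 GB, 132 GB left
10 disks × 256 GB = 2560 GB; used 2067 GB; unused 493 GB.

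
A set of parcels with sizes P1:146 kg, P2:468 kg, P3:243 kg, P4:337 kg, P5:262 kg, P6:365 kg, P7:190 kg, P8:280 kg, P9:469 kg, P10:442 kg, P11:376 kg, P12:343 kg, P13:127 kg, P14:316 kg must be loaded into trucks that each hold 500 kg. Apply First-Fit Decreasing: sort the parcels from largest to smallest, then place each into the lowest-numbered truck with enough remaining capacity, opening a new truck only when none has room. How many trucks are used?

Sorted descending: 469, 468, 442, 376, 365, 343, 337, 316, 280, 262, 243, 190, 146, 127.
469 kg → truck 1 (remaining 31 kg)
468 kg → truck 2 (remaining 32 kg)
442 kg → truck 3 (remaining 58 kg)
376 kg → truck 4 (remaining 124 kg)
365 kg → truck 5 (remaining 135 kg)
343 kg → truck 6 (remaining 157 kg)
337 kg → truck 7 (remaining 163 kg)
316 kg → truck 8 (remaining 184 kg)
280 kg → truck 9 (remaining 220 kg)
262 kg → truck 10 (remaining 238 kg)
243 kg → truck 11 (remaining 257 kg)
190 kg → truck 9 (remaining 30 kg)
146 kg → truck 6 (remaining 11 kg)
127 kg → truck 5 (remaining 8 kg)
Final trucks: [469] [468] [442] [376] [365,127] [343,146] [337] [316] [280,190] [262] [243].

11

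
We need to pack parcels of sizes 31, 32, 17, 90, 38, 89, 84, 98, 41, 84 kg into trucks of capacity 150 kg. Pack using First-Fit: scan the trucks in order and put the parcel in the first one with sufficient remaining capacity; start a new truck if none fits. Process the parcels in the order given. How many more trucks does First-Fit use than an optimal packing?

1

First-Fit: [31,32,17,38] [90,41] [89] [84] [98] [84] → 6 trucks.
Total size 604 kg; any packing needs at least ⌈604/150⌉ = 5 trucks.
An optimal packing achieves that bound: [98,41] [90,38,17] [89,32] [84,31] [84] → 5 trucks.
Excess: 6 − 5 = 1.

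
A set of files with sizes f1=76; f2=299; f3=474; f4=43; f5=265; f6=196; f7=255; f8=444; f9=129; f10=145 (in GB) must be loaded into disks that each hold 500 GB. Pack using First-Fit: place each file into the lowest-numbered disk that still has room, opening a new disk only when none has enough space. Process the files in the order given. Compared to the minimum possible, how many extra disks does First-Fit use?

First-Fit: [76,299,43] [474] [265,196] [255,129] [444] [145] → 6 disks.
Total size 2326 GB; any packing needs at least ⌈2326/500⌉ = 5 disks.
An optimal packing achieves that bound: [474] [444,43] [299,196] [265,145,76] [255,129] → 5 disks.
Excess: 6 − 5 = 1.

1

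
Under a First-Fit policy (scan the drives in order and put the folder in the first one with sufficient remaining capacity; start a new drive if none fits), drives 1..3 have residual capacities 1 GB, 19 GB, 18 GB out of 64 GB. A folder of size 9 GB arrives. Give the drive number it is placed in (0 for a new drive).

2

Drives with room: drive 2 (19 GB), drive 3 (18 GB).
The first with room is drive 2.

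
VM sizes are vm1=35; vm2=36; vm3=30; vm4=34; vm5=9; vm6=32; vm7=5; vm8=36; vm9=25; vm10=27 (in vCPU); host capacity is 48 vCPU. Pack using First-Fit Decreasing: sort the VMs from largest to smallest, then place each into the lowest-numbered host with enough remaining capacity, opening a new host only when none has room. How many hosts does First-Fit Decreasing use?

Sorted descending: 36, 36, 35, 34, 32, 30, 27, 25, 9, 5.
Put 36 vCPU in host 1; 12 vCPU remain.
Put 36 vCPU in host 2; 12 vCPU remain.
Put 35 vCPU in host 3; 13 vCPU remain.
Put 34 vCPU in host 4; 14 vCPU remain.
Put 32 vCPU in host 5; 16 vCPU remain.
Put 30 vCPU in host 6; 18 vCPU remain.
Put 27 vCPU in host 7; 21 vCPU remain.
Put 25 vCPU in host 8; 23 vCPU remain.
Put 9 vCPU in host 1; 3 vCPU remain.
Put 5 vCPU in host 2; 7 vCPU remain.
Final hosts: [36,9] [36,5] [35] [34] [32] [30] [27] [25].

8 hosts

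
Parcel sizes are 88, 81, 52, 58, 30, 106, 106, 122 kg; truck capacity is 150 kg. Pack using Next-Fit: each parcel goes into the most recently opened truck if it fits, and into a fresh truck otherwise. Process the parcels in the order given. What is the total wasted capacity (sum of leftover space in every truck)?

257

Put 88 kg in truck 1; 62 kg remain.
Put 81 kg in truck 2; 69 kg remain.
Put 52 kg in truck 2; 17 kg remain.
Put 58 kg in truck 3; 92 kg remain.
Put 30 kg in truck 3; 62 kg remain.
Put 106 kg in truck 4; 44 kg remain.
Put 106 kg in truck 5; 44 kg remain.
Put 122 kg in truck 6; 28 kg remain.
6 trucks × 150 kg = 900 kg; used 643 kg; unused 257 kg.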